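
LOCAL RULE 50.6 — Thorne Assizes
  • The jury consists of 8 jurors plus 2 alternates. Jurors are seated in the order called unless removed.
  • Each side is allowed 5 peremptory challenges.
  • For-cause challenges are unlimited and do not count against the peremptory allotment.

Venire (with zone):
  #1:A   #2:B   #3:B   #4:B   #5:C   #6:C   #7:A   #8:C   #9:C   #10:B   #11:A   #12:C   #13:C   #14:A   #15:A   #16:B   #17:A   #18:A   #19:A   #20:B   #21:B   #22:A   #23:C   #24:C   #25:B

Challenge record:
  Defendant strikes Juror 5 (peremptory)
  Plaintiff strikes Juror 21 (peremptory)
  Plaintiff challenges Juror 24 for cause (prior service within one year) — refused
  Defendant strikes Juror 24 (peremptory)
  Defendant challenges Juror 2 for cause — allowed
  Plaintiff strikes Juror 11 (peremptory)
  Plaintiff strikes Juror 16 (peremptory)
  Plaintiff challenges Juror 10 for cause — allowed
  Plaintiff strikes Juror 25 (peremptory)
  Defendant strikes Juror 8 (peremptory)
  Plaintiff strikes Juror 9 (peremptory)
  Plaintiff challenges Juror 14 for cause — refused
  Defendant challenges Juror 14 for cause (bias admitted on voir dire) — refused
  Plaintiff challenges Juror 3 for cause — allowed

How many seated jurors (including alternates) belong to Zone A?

6

Removed: #2, #3, #5, #8, #9, #10, #11, #16, #21, #24, #25.
Seated (10 incl. alternates): #1, #4, #6, #7, #12, #13, #14, #15, #17, #18.
Of those, in Zone A: #1, #7, #14, #15, #17, #18 → 6.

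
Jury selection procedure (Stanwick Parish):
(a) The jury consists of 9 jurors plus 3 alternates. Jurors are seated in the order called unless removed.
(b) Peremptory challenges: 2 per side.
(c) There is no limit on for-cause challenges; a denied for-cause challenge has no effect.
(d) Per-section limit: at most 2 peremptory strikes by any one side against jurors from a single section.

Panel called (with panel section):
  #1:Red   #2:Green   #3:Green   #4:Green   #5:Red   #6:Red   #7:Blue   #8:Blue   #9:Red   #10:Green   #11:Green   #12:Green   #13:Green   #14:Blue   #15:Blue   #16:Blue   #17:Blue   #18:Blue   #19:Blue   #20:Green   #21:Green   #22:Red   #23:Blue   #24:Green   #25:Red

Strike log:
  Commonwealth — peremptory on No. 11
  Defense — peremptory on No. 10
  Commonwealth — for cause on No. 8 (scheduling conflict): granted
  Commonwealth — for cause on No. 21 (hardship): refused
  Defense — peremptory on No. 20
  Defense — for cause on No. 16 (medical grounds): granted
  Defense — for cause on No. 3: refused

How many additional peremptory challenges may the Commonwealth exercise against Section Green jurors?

1

Commonwealth peremptories so far: #11 — 1 of 2 used, 1 left overall.
Against Section Green: #11 — 1 used; per-section cap 2 leaves 1.
Binding limit: min(1, 1) = 1.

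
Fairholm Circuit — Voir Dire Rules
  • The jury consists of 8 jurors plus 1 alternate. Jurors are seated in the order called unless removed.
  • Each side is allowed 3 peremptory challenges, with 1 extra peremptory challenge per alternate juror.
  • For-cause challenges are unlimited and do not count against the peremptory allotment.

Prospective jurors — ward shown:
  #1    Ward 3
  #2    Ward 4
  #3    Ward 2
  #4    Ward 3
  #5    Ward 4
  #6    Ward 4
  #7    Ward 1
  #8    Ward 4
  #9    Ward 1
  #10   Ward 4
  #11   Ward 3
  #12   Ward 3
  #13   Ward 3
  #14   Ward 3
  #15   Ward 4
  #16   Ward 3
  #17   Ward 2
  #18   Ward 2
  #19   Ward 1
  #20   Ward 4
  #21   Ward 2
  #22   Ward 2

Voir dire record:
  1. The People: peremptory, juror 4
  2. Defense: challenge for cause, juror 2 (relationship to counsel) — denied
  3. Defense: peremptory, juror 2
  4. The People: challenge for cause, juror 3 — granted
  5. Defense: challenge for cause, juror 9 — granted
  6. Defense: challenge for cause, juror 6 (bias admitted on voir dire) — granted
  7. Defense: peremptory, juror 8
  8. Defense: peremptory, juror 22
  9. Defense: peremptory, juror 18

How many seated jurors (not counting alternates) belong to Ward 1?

1

Removed: #2, #3, #4, #6, #8, #9, #18, #22.
Seated jurors 1–8: #1, #5, #7, #10, #11, #12, #13, #14 (alternates #15 not counted).
Of those, in Ward 1: #7 → 1.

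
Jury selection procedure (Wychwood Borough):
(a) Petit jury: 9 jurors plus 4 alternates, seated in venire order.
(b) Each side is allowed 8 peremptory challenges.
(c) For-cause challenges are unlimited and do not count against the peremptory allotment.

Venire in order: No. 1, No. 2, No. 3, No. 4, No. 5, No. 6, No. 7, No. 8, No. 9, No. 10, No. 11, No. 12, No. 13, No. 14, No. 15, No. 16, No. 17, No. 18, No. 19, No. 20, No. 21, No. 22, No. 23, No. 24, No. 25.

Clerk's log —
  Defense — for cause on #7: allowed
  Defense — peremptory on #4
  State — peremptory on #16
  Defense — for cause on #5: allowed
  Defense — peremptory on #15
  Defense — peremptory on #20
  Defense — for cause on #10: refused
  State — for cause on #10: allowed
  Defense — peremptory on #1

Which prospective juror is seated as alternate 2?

Removed: #1, #4, #5, #7, #10, #15, #16, #20.
Seating in order: seats 1–9 → #2, #3, #6, #8, #9, #11, #12, #13, #14; alternates → #17, #18, #19, #21.
So alternate 2 is #18.

18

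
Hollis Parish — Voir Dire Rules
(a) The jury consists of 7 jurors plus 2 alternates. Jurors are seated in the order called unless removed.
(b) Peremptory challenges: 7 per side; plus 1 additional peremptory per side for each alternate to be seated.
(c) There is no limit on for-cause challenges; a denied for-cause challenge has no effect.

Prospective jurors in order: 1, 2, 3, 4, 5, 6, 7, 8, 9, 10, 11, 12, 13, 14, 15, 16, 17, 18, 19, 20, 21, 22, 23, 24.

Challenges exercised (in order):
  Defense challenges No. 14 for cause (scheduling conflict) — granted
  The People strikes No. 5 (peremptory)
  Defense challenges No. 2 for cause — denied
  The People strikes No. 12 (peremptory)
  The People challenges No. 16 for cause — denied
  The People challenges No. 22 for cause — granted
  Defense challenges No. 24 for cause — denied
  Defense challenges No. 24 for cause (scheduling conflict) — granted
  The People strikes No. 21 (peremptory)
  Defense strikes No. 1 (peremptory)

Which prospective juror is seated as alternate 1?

10

Removed: #1, #5, #12, #14, #21, #22, #24. (#2, #16 stay — for-cause denied.)
Seating in order: seats 1–7 → #2, #3, #4, #6, #7, #8, #9; alternates → #10, #11.
So alternate 1 is #10.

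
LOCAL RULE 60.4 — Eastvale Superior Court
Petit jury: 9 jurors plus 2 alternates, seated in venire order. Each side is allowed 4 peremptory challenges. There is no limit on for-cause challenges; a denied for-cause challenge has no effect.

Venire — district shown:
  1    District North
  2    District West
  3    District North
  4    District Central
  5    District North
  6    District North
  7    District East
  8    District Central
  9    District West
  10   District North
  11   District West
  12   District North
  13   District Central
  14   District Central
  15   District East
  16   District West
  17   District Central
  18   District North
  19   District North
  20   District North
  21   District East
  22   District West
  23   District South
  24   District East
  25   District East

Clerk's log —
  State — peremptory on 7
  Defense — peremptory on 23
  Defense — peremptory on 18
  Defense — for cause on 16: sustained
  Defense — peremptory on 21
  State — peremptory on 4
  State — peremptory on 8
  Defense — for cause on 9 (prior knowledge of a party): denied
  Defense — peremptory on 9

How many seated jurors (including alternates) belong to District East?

1

Removed: #4, #7, #8, #9, #16, #18, #21, #23.
Seated (11 incl. alternates): #1, #2, #3, #5, #6, #10, #11, #12, #13, #14, #15.
Of those, in District East: #15 → 1.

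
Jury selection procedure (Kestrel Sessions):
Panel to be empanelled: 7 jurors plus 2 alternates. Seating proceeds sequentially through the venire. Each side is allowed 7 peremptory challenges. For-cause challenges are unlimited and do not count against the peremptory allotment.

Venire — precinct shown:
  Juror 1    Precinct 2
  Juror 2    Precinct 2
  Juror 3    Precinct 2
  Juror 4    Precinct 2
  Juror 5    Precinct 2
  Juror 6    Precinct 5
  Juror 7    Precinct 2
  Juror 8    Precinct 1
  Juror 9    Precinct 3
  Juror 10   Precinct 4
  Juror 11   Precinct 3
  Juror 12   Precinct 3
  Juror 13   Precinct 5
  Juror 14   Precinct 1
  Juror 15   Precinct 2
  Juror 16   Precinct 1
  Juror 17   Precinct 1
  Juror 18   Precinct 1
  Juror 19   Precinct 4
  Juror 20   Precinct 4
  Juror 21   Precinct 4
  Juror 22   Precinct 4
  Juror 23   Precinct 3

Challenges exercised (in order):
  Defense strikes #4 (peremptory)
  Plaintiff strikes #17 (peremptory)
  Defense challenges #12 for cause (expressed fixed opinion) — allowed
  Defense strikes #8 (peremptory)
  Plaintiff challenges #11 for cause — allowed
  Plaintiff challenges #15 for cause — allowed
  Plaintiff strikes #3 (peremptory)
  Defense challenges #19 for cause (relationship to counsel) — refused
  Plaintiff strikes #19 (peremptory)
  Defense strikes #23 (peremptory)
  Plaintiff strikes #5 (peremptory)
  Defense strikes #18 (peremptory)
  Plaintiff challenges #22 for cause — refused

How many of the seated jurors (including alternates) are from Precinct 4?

Removed: #3, #4, #5, #8, #11, #12, #15, #17, #18, #19, #23.
Seated (9 incl. alternates): #1, #2, #6, #7, #9, #10, #13, #14, #16.
Of those, in Precinct 4: #10 → 1.

1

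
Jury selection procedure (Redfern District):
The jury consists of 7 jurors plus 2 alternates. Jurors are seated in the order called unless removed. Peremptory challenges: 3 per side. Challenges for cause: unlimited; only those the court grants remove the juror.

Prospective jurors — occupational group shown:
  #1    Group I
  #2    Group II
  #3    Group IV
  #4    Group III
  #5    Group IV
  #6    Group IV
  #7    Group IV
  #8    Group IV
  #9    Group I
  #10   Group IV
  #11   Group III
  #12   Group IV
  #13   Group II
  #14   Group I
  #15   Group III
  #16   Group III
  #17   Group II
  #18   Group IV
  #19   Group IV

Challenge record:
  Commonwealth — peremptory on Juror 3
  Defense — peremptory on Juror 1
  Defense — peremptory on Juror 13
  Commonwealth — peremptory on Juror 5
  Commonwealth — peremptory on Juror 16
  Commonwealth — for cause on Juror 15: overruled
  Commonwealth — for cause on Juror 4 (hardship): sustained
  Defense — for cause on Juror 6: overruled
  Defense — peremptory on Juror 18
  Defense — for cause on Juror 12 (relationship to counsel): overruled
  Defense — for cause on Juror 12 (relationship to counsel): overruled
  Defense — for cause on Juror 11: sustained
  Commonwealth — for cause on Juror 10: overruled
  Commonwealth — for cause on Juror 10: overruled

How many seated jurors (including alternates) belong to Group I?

Removed: #1, #3, #4, #5, #11, #13, #16, #18.
Seated (9 incl. alternates): #2, #6, #7, #8, #9, #10, #12, #14, #15.
Of those, in Group I: #9, #14 → 2.

2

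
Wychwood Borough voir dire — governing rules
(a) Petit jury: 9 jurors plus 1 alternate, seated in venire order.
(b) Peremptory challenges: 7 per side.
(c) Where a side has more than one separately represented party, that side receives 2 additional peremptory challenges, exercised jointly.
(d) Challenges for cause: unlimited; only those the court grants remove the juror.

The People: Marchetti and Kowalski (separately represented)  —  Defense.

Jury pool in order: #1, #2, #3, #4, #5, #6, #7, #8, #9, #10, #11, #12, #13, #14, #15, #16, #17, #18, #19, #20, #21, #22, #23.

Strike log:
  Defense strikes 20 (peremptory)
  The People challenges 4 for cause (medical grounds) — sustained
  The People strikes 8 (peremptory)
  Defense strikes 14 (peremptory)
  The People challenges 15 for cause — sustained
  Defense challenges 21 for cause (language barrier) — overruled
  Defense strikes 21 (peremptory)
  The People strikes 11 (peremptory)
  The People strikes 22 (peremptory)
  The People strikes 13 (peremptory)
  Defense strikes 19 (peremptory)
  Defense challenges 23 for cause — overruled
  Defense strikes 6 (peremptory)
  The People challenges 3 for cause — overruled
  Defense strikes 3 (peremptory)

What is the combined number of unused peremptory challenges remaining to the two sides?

The People allotment: 7 base + 2 multi-party = 9. Defense allotment: 7.
The People peremptories used: #8, #11, #22, #13 — 4 (for-cause on #4, #15, #3 don't count).
Defense peremptories used: #20, #14, #21, #19, #6, #3 — 6 (for-cause on #21, #23 don't count).
Remaining: (9 − 4) + (7 − 6) = 6.

6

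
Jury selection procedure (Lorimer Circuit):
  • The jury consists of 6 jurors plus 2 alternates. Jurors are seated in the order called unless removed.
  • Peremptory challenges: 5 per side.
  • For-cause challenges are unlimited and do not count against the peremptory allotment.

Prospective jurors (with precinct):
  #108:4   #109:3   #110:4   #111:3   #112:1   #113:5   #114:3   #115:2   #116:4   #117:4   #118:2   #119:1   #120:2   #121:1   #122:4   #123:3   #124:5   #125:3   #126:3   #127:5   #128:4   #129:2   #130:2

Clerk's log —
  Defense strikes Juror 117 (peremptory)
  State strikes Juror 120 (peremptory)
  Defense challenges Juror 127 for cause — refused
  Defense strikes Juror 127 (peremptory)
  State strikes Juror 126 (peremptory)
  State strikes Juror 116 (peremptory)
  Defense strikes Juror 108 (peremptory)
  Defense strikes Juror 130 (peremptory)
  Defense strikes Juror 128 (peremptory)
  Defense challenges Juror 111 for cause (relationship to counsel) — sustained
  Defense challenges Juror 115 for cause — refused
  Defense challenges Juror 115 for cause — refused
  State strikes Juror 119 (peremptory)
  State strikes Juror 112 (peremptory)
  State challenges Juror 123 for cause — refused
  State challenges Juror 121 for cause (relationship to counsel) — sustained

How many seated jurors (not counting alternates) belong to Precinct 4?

Removed: #108, #111, #112, #116, #117, #119, #120, #121, #126, #127, #128, #130.
Seated jurors 1–6: #109, #110, #113, #114, #115, #118 (alternates #122, #123 not counted).
Of those, in Precinct 4: #110 → 1.

1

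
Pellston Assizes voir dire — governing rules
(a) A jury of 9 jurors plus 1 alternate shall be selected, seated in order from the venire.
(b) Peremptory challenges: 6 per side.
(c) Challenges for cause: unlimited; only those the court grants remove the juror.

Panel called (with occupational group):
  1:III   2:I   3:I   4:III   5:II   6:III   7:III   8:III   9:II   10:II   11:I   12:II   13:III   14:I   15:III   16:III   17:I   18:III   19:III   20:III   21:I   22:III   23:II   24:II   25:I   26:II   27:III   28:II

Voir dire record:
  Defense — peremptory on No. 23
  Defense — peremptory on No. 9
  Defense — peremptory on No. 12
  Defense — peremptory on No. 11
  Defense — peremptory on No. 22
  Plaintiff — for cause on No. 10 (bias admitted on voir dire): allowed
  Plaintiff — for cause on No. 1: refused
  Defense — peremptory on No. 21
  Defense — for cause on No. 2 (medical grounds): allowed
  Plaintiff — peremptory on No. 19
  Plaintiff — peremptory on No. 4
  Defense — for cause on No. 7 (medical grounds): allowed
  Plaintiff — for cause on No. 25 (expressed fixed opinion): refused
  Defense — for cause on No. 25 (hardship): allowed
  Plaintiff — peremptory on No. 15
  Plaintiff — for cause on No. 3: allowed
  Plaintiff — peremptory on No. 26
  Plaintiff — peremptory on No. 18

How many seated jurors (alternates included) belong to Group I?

Removed: #2, #3, #4, #7, #9, #10, #11, #12, #15, #18, #19, #21, #22, #23, #25, #26.
Seated (10 incl. alternates): #1, #5, #6, #8, #13, #14, #16, #17, #20, #24.
Of those, in Group I: #14, #17 → 2.

2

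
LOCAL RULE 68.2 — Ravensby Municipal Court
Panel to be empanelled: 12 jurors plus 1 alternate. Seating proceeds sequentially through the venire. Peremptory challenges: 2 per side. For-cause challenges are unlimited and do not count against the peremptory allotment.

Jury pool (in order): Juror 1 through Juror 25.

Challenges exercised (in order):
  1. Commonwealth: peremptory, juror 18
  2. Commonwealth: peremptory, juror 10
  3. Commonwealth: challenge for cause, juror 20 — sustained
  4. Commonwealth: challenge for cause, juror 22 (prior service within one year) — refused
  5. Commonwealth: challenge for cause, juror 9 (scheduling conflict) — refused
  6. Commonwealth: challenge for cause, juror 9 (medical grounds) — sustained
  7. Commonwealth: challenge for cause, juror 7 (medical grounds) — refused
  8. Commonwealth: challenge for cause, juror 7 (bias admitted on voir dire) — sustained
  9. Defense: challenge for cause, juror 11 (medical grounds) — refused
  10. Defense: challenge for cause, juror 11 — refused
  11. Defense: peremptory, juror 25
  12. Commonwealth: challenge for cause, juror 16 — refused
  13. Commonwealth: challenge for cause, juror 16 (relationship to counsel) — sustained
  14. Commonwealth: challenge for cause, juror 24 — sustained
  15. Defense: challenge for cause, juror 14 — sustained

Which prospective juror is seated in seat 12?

Removed: #7, #9, #10, #14, #16, #18, #20, #24, #25. (#11, #22 stay — for-cause denied.)
Filling seats in venire order through position 12: #1, #2, #3, #4, #5, #6, #8, #11, #12, #13, #15, #17.
So seat 12 is #17.

17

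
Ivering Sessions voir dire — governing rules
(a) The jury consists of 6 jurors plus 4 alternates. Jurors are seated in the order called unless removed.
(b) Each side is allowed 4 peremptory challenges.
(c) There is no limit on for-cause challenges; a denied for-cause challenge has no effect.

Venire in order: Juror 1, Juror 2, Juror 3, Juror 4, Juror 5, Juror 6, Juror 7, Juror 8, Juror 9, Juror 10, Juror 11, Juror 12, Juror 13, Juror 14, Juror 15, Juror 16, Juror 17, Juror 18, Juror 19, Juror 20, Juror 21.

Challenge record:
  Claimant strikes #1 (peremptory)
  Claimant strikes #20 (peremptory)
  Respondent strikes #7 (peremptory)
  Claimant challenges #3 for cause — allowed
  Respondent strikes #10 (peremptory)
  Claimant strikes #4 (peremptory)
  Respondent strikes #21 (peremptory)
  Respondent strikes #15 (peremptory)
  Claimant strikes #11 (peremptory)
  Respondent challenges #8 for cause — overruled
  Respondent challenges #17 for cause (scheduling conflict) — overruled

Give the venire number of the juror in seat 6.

12

Removed: #1, #3, #4, #7, #10, #11, #15, #20, #21. (#8, #17 stay — for-cause denied.)
Filling seats in venire order through position 6: #2, #5, #6, #8, #9, #12.
So seat 6 is #12.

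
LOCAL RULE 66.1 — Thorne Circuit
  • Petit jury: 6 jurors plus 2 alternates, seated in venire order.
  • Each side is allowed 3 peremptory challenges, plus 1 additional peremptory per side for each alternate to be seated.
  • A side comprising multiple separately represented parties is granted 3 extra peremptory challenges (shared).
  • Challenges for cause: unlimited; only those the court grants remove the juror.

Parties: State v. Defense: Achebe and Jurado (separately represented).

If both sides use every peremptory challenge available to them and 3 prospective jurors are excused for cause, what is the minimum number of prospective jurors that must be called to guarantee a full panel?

24

Seats to fill: 6 + 2 alternates = 8.
Peremptories — State: 3 + 1×2 = 5; Defense: 3 + 1×2 + 3 = 8; total 13.
For-cause removals: 3.
Minimum venire: 8 + 13 + 3 = 24.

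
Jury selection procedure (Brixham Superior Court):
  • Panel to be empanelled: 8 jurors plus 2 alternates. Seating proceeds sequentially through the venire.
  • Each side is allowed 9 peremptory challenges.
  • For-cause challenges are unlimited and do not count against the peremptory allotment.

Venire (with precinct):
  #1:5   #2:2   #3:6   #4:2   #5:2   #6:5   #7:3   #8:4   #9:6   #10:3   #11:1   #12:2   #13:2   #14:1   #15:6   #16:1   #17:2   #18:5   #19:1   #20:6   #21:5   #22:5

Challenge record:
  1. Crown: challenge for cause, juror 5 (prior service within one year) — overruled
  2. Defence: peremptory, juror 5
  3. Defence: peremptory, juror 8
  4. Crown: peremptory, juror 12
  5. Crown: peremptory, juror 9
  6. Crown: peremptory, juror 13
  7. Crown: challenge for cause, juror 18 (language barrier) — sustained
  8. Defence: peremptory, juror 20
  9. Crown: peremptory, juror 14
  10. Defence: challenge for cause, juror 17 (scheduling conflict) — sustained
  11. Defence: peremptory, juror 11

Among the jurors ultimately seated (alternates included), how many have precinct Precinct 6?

2

Removed: #5, #8, #9, #11, #12, #13, #14, #17, #18, #20.
Seated (10 incl. alternates): #1, #2, #3, #4, #6, #7, #10, #15, #16, #19.
Of those, in Precinct 6: #3, #15 → 2.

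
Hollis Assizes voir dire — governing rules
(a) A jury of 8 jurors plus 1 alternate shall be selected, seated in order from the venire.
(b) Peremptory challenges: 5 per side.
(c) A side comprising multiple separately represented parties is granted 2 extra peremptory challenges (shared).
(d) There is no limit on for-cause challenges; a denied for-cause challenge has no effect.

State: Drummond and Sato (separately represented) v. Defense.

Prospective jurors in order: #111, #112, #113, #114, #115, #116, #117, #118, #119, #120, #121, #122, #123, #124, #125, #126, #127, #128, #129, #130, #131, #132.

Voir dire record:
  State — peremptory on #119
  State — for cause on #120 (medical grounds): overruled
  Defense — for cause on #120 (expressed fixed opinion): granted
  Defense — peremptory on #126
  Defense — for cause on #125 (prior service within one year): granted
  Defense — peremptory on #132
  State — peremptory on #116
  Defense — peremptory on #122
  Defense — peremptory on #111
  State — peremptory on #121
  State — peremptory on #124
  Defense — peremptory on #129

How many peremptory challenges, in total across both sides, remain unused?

3

State allotment: 5 base + 2 multi-party = 7. Defense allotment: 5.
State peremptories used: #119, #116, #121, #124 — 4 (the for-cause on #120 doesn't count).
Defense peremptories used: #126, #132, #122, #111, #129 — 5 (for-cause on #120, #125 don't count).
Remaining: (7 − 4) + (5 − 5) = 3.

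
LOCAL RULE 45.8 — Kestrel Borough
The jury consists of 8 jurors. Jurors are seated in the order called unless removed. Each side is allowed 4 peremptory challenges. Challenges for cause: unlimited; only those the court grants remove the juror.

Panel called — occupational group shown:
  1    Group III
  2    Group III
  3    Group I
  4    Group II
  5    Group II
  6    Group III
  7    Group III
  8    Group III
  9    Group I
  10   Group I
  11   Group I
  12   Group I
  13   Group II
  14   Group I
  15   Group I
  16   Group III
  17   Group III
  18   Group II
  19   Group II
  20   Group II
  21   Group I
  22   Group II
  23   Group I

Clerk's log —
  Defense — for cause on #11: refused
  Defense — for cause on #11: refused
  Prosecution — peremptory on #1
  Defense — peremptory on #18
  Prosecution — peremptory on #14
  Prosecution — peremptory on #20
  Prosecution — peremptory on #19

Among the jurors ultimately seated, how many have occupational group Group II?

Removed: #1, #14, #18, #19, #20.
Seated jurors 1–8: #2, #3, #4, #5, #6, #7, #8, #9.
Of those, in Group II: #4, #5 → 2.

2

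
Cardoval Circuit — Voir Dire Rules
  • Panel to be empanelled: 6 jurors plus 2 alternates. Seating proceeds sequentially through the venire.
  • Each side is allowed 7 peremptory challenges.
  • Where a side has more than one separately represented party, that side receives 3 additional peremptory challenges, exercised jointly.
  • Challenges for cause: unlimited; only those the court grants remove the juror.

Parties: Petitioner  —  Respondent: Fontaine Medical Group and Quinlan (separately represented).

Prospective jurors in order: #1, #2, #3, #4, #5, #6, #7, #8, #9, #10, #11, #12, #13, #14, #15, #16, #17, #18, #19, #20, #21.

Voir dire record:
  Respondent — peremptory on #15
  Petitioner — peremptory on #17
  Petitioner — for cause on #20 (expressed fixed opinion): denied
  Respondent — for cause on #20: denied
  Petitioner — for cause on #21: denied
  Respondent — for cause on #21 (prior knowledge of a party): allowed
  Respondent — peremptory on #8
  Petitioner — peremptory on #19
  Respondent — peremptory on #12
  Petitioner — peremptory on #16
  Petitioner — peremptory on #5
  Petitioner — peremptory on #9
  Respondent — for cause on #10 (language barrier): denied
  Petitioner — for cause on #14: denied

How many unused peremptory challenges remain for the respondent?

7

Respondent allotment: 7 base + 3 multi-party = 10.
Respondent peremptories used: #15, #8, #12 — 3 (for-cause on #20, #21, #10 don't count).
Remaining: 10 − 3 = 7.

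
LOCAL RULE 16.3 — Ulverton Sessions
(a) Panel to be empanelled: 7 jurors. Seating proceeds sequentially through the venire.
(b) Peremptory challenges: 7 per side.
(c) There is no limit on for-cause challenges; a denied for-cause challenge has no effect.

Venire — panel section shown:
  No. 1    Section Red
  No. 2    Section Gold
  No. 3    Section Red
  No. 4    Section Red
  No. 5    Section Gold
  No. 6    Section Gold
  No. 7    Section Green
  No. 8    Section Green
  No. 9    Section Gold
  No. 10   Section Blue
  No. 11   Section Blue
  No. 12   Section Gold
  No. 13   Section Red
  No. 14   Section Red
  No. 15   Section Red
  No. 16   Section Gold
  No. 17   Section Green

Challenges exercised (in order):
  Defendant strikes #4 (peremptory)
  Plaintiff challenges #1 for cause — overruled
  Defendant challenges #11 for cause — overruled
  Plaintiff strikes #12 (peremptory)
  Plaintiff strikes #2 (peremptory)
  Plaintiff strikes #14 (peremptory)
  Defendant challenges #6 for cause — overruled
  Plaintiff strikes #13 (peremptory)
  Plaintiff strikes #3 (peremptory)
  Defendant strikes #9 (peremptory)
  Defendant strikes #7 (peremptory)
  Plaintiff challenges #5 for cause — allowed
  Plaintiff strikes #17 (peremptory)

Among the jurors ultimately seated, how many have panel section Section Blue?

2

Removed: #2, #3, #4, #5, #7, #9, #12, #13, #14, #17.
Seated jurors 1–7: #1, #6, #8, #10, #11, #15, #16.
Of those, in Section Blue: #10, #11 → 2.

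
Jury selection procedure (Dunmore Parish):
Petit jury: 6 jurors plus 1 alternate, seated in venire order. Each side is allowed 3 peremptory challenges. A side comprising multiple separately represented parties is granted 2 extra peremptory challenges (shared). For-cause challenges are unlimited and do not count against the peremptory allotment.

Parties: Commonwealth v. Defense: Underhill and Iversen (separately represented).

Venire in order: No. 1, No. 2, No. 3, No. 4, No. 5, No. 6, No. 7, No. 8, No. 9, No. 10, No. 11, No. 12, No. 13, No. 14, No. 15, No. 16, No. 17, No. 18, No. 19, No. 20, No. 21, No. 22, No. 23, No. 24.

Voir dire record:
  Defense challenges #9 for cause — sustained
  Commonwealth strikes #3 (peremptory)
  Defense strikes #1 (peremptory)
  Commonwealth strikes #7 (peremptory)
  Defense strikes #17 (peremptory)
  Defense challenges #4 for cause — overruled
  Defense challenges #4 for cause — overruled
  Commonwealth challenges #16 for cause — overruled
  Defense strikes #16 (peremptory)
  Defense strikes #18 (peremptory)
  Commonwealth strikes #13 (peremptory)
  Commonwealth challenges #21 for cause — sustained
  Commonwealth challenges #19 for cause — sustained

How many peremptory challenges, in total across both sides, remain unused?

Commonwealth allotment: 3. Defense allotment: 3 base + 2 multi-party = 5.
Commonwealth peremptories used: #3, #7, #13 — 3 (for-cause on #16, #21, #19 don't count).
Defense peremptories used: #1, #17, #16, #18 — 4 (for-cause on #9, #4, #4 don't count).
Remaining: (3 − 3) + (5 − 4) = 1.

1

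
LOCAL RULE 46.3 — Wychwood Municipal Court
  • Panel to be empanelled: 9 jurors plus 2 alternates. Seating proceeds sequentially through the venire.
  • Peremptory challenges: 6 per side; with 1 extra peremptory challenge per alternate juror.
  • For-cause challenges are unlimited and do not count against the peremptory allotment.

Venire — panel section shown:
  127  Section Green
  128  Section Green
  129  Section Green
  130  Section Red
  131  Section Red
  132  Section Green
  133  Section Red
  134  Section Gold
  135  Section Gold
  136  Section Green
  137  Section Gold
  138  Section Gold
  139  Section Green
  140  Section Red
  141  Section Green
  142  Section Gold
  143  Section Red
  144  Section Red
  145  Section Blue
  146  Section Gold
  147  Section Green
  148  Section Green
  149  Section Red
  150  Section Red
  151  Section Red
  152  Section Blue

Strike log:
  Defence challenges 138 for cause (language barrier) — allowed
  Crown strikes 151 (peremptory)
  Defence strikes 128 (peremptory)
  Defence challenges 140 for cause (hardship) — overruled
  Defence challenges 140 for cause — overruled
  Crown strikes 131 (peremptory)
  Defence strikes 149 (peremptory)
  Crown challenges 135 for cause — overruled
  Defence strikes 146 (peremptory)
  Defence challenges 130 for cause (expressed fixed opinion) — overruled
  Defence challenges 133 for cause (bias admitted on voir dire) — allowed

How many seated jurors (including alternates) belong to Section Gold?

3

Removed: #128, #131, #133, #138, #146, #149, #151.
Seated (11 incl. alternates): #127, #129, #130, #132, #134, #135, #136, #137, #139, #140, #141.
Of those, in Section Gold: #134, #135, #137 → 3.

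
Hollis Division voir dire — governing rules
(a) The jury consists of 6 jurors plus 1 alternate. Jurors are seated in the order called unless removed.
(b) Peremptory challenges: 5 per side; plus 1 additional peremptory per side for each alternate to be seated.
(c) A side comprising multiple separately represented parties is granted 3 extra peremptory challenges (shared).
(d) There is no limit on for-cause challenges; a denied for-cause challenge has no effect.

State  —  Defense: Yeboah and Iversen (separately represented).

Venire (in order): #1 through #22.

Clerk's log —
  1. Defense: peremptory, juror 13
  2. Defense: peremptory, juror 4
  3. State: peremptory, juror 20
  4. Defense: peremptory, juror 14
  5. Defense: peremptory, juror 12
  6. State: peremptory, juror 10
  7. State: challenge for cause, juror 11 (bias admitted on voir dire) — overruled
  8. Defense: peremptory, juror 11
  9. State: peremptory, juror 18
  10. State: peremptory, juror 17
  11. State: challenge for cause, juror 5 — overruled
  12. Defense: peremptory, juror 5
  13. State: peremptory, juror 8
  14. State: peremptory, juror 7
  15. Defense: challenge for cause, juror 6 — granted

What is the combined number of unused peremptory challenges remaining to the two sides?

3

State allotment: 5 base + 1 × 1 alternate = 6. Defense allotment: 5 base + 1 × 1 alternate + 3 multi-party = 9.
State peremptories used: #20, #10, #18, #17, #8, #7 — 6 (for-cause on #11, #5 don't count).
Defense peremptories used: #13, #4, #14, #12, #11, #5 — 6 (the for-cause on #6 doesn't count).
Remaining: (6 − 6) + (9 − 6) = 3.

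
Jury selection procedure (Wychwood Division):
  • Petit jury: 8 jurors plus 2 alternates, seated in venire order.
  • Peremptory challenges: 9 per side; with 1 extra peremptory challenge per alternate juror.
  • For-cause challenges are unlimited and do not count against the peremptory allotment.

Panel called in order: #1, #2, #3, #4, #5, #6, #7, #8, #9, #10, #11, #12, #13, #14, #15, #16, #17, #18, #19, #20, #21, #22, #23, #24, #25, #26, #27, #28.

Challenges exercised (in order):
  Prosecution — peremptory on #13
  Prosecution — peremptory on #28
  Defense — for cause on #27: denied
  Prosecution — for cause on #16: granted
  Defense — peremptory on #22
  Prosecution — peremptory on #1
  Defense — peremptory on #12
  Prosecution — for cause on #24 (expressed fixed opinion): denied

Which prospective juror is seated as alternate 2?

Removed: #1, #12, #13, #16, #22, #28. (#24, #27 stay — for-cause denied.)
Seating in order: seats 1–8 → #2, #3, #4, #5, #6, #7, #8, #9; alternates → #10, #11.
So alternate 2 is #11.

11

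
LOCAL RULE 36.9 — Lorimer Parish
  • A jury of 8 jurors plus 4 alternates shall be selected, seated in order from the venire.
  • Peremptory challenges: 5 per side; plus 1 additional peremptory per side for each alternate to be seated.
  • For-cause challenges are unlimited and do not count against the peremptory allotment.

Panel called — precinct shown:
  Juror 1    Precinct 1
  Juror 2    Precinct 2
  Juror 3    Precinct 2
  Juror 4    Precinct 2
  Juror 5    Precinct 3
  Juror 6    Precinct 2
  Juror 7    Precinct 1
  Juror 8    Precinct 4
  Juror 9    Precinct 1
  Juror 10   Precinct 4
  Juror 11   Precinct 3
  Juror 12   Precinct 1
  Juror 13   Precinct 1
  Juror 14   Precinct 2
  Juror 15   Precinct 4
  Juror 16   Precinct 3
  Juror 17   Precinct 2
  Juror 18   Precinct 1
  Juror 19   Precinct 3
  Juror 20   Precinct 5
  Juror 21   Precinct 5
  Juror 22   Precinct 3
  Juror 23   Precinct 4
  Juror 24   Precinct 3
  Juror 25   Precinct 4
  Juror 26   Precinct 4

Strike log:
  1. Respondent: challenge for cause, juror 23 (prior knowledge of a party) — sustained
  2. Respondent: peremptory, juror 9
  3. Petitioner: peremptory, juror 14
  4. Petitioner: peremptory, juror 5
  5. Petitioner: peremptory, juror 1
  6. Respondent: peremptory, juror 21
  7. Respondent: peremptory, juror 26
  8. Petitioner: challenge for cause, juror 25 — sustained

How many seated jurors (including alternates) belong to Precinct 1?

3

Removed: #1, #5, #9, #14, #21, #23, #25, #26.
Seated (12 incl. alternates): #2, #3, #4, #6, #7, #8, #10, #11, #12, #13, #15, #16.
Of those, in Precinct 1: #7, #12, #13 → 3.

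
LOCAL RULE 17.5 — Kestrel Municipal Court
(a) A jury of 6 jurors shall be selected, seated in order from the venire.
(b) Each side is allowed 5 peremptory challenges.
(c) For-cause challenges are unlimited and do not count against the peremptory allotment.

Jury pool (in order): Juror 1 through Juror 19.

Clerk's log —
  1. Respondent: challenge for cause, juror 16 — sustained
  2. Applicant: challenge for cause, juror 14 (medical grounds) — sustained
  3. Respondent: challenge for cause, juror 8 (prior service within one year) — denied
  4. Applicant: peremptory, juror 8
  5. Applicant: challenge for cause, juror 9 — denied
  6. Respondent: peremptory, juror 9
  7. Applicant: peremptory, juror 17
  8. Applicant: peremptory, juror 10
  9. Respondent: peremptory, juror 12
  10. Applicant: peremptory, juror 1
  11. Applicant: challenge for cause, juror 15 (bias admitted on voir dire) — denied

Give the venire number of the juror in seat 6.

7

Removed: #1, #8, #9, #10, #12, #14, #16, #17. (#15 stays — for-cause denied.)
Seating in order: seats 1–6 → #2, #3, #4, #5, #6, #7.
So seat 6 is #7.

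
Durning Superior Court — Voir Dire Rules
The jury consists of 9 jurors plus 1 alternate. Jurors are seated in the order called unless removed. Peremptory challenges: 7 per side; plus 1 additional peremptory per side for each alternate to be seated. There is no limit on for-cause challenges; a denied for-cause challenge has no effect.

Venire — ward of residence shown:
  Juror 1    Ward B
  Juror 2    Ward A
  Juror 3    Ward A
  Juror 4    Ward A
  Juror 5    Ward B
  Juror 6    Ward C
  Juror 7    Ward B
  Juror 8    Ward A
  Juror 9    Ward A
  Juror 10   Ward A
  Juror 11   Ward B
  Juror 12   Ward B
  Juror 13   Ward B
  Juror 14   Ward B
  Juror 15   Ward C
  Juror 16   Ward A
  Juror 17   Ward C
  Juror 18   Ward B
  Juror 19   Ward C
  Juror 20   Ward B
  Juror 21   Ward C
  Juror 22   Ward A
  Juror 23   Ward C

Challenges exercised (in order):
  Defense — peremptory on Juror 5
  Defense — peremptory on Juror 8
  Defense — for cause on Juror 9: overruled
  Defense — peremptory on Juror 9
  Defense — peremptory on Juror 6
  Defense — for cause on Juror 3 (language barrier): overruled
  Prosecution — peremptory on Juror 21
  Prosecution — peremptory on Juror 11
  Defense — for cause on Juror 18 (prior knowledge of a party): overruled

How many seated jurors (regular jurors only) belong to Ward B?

5

Removed: #5, #6, #8, #9, #11, #21.
Seated jurors 1–9: #1, #2, #3, #4, #7, #10, #12, #13, #14 (alternates #15 not counted).
Of those, in Ward B: #1, #7, #12, #13, #14 → 5.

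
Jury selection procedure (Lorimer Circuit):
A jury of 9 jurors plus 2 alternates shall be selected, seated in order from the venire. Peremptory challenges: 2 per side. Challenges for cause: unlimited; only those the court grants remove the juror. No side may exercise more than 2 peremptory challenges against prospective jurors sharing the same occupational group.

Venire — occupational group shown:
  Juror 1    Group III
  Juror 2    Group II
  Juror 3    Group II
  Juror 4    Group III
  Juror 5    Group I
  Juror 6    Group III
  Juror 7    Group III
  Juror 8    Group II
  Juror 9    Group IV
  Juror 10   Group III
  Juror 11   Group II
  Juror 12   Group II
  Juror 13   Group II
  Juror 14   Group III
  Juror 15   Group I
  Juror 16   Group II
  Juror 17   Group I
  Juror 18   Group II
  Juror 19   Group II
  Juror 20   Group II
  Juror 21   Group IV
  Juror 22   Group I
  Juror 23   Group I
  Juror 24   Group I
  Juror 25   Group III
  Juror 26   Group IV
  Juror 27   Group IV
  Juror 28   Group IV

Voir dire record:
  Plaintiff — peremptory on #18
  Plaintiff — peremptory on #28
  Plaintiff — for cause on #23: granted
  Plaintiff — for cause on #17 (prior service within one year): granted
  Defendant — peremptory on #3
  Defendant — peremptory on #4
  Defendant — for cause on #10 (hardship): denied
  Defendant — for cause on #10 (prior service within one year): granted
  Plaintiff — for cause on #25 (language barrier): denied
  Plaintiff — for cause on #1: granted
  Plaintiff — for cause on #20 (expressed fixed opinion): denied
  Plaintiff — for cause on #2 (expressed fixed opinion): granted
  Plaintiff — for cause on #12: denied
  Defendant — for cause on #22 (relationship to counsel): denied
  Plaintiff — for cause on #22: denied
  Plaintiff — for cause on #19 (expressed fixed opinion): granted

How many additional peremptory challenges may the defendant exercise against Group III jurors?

0

Defendant peremptories so far: #3, #4 — 2 of 2 used, 0 left overall.
Against Group III: #4 — 1 used; per-group cap 2 leaves 1.
Binding limit: min(0, 1) = 0.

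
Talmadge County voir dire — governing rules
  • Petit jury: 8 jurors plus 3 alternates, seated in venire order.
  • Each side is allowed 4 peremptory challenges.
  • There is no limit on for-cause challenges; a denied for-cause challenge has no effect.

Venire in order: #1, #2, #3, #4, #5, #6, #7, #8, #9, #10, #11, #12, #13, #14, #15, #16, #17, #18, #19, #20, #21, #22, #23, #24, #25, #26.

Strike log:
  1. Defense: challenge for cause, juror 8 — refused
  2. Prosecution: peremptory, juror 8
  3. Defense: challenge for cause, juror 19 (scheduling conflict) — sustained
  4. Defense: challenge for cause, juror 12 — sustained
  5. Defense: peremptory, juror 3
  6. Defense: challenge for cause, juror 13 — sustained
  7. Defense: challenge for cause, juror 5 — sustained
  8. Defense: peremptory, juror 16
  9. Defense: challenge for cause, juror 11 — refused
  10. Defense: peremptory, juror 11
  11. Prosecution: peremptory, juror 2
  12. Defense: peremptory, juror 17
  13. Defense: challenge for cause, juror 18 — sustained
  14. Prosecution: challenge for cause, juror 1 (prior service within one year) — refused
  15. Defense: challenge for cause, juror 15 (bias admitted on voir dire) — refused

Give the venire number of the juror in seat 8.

Removed: #2, #3, #5, #8, #11, #12, #13, #16, #17, #18, #19. (#1, #15 stay — for-cause denied.)
Seating in order: seats 1–8 → #1, #4, #6, #7, #9, #10, #14, #15; alternates → #20, #21, #22.
So seat 8 is #15.

15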